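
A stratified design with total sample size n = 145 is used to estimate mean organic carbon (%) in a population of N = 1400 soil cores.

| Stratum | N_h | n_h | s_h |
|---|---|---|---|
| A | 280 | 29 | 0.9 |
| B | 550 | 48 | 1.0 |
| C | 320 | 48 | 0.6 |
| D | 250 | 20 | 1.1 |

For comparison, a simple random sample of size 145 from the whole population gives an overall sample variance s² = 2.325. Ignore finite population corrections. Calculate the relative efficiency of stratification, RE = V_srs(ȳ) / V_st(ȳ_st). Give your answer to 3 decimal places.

RE ≈ 2.410

V̂(ȳ_st) = Σ W_h² s_h²/n_h, with W_h = N_h/N and N = 1400:
  stratum A: (280/1400)²·0.9²/29 = 0.00111724
  stratum B: (550/1400)²·1.0²/48 = 0.00321535
  stratum C: (320/1400)²·0.6²/48 = 0.000391837
  stratum D: (250/1400)²·1.1²/20 = 0.00192921
V_st = 0.00665364
V_srs = s²/n = 2.325/145 = 0.0160345
Relative efficiency = V_srs / V_st = 0.0160345/0.00665364 = 2.4099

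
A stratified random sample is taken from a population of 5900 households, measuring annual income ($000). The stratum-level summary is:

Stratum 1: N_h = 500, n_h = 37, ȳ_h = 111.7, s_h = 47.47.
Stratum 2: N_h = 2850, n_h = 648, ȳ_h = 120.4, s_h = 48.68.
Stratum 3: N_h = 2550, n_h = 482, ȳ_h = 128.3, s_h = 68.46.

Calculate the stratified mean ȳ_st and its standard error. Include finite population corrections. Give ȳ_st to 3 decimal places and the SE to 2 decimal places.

ȳ_st = Σ W_h ȳ_h = (500·111.7 + 2850·120.4 + 2550·128.3)/5900 = 123.07712
V̂(ȳ_st) = Σ W_h² (1 − n_h/N_h) s_h²/n_h, with W_h = N_h/N and N = 5900:
  stratum 1: (500/5900)²·(1 − 37/500)·47.47²/37 = 0.405027
  stratum 2: (2850/5900)²·(1 − 648/2850)·48.68²/648 = 0.659302
  stratum 3: (2550/5900)²·(1 − 482/2550)·68.46²/482 = 1.47304
V̂(ȳ_st) = 2.53736
SE(ȳ_st) = √2.53736 = 1.59291

ȳ_st ≈ 123.077, SE ≈ 1.59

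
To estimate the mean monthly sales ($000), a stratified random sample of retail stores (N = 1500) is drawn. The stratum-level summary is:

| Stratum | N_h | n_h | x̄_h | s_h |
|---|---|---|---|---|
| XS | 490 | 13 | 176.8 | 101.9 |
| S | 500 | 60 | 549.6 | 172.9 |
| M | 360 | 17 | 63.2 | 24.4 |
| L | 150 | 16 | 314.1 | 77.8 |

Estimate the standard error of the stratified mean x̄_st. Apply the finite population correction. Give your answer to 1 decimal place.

SE(x̄_st) ≈ 11.7

V̂(x̄_st) = Σ W_h² (1 − n_h/N_h) s_h²/n_h, with W_h = N_h/N and N = 1500:
  stratum XS: (490/1500)²·(1 − 13/490)·101.9²/13 = 82.973
  stratum S: (500/1500)²·(1 − 60/500)·172.9²/60 = 48.7168
  stratum M: (360/1500)²·(1 − 17/360)·24.4²/17 = 1.92196
  stratum L: (150/1500)²·(1 − 16/150)·77.8²/16 = 3.3795
V̂(x̄_st) = 136.991
SE(x̄_st) = √136.991 = 11.7043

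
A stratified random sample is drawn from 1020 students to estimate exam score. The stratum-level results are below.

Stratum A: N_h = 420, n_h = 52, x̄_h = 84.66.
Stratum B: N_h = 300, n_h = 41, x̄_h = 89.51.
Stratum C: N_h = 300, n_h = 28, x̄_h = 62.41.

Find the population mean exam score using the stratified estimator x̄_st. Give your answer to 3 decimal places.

N = Σ N_h = 1020. Stratum weights W_h = N_h/N.
x̄_st = (420·84.66 + 300·89.51 + 300·62.41) / 1020 = 79.54235

x̄_st ≈ 79.542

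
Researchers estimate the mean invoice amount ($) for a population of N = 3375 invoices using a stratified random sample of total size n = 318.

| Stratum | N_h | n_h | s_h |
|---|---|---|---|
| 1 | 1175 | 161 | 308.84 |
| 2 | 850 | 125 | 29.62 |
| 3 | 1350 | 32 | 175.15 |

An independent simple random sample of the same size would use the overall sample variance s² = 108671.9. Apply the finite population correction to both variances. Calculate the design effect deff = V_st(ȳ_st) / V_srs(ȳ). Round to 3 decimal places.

V̂(ȳ_st) = Σ W_h² (1 − n_h/N_h) s_h²/n_h, with W_h = N_h/N and N = 3375:
  stratum 1: (1175/3375)²·(1 − 161/1175)·308.84²/161 = 61.9683
  stratum 2: (850/3375)²·(1 − 125/850)·29.62²/125 = 0.379725
  stratum 3: (1350/3375)²·(1 − 32/1350)·175.15²/32 = 149.752
V_st = 212.1
V_srs = (1 − 318/3375)·108671.9/318 = 309.536
deff = V_st / V_srs = 212.1/309.536 = 0.6852

deff ≈ 0.685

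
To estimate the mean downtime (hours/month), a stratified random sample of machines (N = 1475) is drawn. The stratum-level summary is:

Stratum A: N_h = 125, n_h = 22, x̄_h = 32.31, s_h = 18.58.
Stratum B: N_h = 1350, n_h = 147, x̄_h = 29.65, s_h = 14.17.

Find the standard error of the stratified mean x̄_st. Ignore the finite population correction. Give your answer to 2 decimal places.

SE(x̄_st) ≈ 1.12

V̂(x̄_st) = Σ W_h² s_h²/n_h, with W_h = N_h/N and N = 1475:
  stratum A: (125/1475)²·18.58²/22 = 0.112695
  stratum B: (1350/1475)²·14.17²/147 = 1.14421
V̂(x̄_st) = 1.25691
SE(x̄_st) = √1.25691 = 1.12112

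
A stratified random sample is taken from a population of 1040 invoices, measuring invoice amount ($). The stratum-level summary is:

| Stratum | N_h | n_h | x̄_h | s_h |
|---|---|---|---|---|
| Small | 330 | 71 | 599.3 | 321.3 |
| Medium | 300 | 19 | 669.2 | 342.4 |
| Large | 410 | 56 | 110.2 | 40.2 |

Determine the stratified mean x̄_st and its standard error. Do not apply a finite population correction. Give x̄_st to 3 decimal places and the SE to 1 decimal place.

x̄_st ≈ 426.645, SE ≈ 25.8

x̄_st = Σ W_h x̄_h = (330·599.3 + 300·669.2 + 410·110.2)/1040 = 426.64519
V̂(x̄_st) = Σ W_h² s_h²/n_h, with W_h = N_h/N and N = 1040:
  stratum Small: (330/1040)²·321.3²/71 = 146.394
  stratum Medium: (300/1040)²·342.4²/19 = 513.44
  stratum Large: (410/1040)²·40.2²/56 = 4.48503
V̂(x̄_st) = 664.319
SE(x̄_st) = √664.319 = 25.7744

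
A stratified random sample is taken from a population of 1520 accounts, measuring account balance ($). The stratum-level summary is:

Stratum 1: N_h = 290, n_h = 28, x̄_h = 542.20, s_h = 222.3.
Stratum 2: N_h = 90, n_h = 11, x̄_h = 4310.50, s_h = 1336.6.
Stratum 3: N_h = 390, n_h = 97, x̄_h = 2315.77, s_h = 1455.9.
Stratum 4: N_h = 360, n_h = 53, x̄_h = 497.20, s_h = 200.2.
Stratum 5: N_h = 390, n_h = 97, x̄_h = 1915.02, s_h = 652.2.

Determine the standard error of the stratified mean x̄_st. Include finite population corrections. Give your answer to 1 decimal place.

SE(x̄_st) ≈ 43.5

V̂(x̄_st) = Σ W_h² (1 − n_h/N_h) s_h²/n_h, with W_h = N_h/N and N = 1520:
  stratum 1: (290/1520)²·(1 − 28/290)·222.3²/28 = 58.0407
  stratum 2: (90/1520)²·(1 − 11/90)·1336.6²/11 = 499.796
  stratum 3: (390/1520)²·(1 − 97/390)·1455.9²/97 = 1080.78
  stratum 4: (360/1520)²·(1 − 53/360)·200.2²/53 = 36.1748
  stratum 5: (390/1520)²·(1 − 97/390)·652.2²/97 = 216.888
V̂(x̄_st) = 1891.68
SE(x̄_st) = √1891.68 = 43.4934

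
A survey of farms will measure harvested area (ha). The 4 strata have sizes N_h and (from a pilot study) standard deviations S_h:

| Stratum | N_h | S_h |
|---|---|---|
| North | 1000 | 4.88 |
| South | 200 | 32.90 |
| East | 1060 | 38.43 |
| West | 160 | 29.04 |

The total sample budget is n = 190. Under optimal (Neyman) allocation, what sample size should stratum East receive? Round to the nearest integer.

Neyman allocation: n_h = n · N_h S_h / Σ N_i S_i, with n = 190.
  stratum North: N_h·S_h = 1000·4.88 = 4880.00
  stratum South: N_h·S_h = 200·32.90 = 6580.00
  stratum East: N_h·S_h = 1060·38.43 = 40735.80
  stratum West: N_h·S_h = 160·29.04 = 4646.40
Σ N_h S_h = 56842.20
n for stratum East = 190·40735.80/56842.20 = 136.163 → 136

136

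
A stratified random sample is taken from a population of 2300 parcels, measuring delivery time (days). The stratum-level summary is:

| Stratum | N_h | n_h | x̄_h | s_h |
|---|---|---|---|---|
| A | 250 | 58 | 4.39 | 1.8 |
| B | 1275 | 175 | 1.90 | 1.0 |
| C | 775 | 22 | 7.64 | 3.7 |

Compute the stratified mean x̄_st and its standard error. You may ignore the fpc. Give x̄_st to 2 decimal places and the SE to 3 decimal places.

x̄_st ≈ 4.10, SE ≈ 0.270

x̄_st = Σ W_h x̄_h = (250·4.39 + 1275·1.90 + 775·7.64)/2300 = 4.10478
V̂(x̄_st) = Σ W_h² s_h²/n_h, with W_h = N_h/N and N = 2300:
  stratum A: (250/2300)²·1.8²/58 = 0.000659996
  stratum B: (1275/2300)²·1.0²/175 = 0.00175601
  stratum C: (775/2300)²·3.7²/22 = 0.0706527
V̂(x̄_st) = 0.0730687
SE(x̄_st) = √0.0730687 = 0.270312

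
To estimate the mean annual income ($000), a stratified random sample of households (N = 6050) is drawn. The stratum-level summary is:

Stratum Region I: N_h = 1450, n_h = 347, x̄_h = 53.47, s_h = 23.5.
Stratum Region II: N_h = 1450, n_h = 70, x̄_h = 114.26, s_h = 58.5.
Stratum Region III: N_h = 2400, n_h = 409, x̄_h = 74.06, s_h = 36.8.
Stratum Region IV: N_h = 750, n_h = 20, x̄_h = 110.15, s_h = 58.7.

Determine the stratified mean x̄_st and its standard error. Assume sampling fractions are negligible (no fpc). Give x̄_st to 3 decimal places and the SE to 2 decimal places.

x̄_st = Σ W_h x̄_h = (1450·53.47 + 1450·114.26 + 2400·74.06 + 750·110.15)/6050 = 83.23388
V̂(x̄_st) = Σ W_h² s_h²/n_h, with W_h = N_h/N and N = 6050:
  stratum Region I: (1450/6050)²·23.5²/347 = 0.091418
  stratum Region II: (1450/6050)²·58.5²/70 = 2.80827
  stratum Region III: (2400/6050)²·36.8²/409 = 0.521056
  stratum Region IV: (750/6050)²·58.7²/20 = 2.64763
V̂(x̄_st) = 6.06838
SE(x̄_st) = √6.06838 = 2.46341

x̄_st ≈ 83.234, SE ≈ 2.46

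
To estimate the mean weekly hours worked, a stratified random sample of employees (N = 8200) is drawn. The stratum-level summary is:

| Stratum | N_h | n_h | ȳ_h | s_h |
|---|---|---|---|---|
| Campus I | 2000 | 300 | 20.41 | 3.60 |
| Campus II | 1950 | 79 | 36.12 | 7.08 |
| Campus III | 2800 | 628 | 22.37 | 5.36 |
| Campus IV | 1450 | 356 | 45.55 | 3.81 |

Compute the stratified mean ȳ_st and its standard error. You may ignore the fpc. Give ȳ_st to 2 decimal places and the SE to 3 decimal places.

ȳ_st ≈ 29.26, SE ≈ 0.212

ȳ_st = Σ W_h ȳ_h = (2000·20.41 + 1950·36.12 + 2800·22.37 + 1450·45.55)/8200 = 29.26067
V̂(ȳ_st) = Σ W_h² s_h²/n_h, with W_h = N_h/N and N = 8200:
  stratum Campus I: (2000/8200)²·3.60²/300 = 0.0025699
  stratum Campus II: (1950/8200)²·7.08²/79 = 0.0358824
  stratum Campus III: (2800/8200)²·5.36²/628 = 0.00533406
  stratum Campus IV: (1450/8200)²·3.81²/356 = 0.00127499
V̂(ȳ_st) = 0.0450613
SE(ȳ_st) = √0.0450613 = 0.212277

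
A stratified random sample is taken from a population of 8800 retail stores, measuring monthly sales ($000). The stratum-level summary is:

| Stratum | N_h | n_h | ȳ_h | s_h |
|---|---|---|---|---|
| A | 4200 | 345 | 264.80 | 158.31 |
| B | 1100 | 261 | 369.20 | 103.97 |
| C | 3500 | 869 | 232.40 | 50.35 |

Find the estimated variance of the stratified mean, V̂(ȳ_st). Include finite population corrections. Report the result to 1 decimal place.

V̂(ȳ_st) ≈ 16.0

V̂(ȳ_st) = Σ W_h² (1 − n_h/N_h) s_h²/n_h, with W_h = N_h/N and N = 8800:
  stratum A: (4200/8800)²·(1 − 345/4200)·158.31²/345 = 15.1882
  stratum B: (1100/8800)²·(1 − 261/1100)·103.97²/261 = 0.493588
  stratum C: (3500/8800)²·(1 − 869/3500)·50.35²/869 = 0.346899
V̂(ȳ_st) = 16.0287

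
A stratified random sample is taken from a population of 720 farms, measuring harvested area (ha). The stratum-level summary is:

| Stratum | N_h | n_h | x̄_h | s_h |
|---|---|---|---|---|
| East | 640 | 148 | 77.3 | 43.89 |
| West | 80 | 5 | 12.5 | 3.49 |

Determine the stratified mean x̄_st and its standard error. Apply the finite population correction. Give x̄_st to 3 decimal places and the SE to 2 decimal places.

x̄_st ≈ 70.100, SE ≈ 2.82

x̄_st = Σ W_h x̄_h = (640·77.3 + 80·12.5)/720 = 70.10000
V̂(x̄_st) = Σ W_h² (1 − n_h/N_h) s_h²/n_h, with W_h = N_h/N and N = 720:
  stratum East: (640/720)²·(1 − 148/640)·43.89²/148 = 7.90587
  stratum West: (80/720)²·(1 − 5/80)·3.49²/5 = 0.0281947
V̂(x̄_st) = 7.93406
SE(x̄_st) = √7.93406 = 2.81675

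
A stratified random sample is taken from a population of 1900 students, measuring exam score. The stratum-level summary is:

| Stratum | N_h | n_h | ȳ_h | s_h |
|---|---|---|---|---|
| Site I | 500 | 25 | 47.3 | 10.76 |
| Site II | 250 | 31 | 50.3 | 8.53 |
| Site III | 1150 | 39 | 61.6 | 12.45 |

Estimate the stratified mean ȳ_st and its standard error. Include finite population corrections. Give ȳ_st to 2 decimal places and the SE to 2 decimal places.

ȳ_st ≈ 56.35, SE ≈ 1.32

ȳ_st = Σ W_h ȳ_h = (500·47.3 + 250·50.3 + 1150·61.6)/1900 = 56.35000
V̂(ȳ_st) = Σ W_h² (1 − n_h/N_h) s_h²/n_h, with W_h = N_h/N and N = 1900:
  stratum Site I: (500/1900)²·(1 − 25/500)·10.76²/25 = 0.304678
  stratum Site II: (250/1900)²·(1 − 31/250)·8.53²/31 = 0.035597
  stratum Site III: (1150/1900)²·(1 − 39/1150)·12.45²/39 = 1.40663
V̂(ȳ_st) = 1.7469
SE(ȳ_st) = √1.7469 = 1.3217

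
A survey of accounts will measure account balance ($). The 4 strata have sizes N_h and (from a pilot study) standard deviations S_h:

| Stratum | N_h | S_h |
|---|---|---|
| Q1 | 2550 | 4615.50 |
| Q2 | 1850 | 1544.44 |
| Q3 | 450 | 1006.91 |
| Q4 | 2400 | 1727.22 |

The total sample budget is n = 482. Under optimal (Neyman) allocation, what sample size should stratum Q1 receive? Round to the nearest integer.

Neyman allocation: n_h = n · N_h S_h / Σ N_i S_i, with n = 482.
  stratum Q1: N_h·S_h = 2550·4615.50 = 11769525.00
  stratum Q2: N_h·S_h = 1850·1544.44 = 2857214.00
  stratum Q3: N_h·S_h = 450·1006.91 = 453109.50
  stratum Q4: N_h·S_h = 2400·1727.22 = 4145328.00
Σ N_h S_h = 19225176.50
n for stratum Q1 = 482·11769525.00/19225176.50 = 295.077 → 295

295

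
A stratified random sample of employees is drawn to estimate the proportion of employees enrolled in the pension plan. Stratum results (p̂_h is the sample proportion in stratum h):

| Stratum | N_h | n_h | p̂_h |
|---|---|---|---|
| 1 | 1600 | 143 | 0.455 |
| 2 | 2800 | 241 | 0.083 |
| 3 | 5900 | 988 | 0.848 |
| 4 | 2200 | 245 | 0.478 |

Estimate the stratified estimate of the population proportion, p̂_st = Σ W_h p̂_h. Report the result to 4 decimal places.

N = 12500; stratum weights W_h = N_h/N.
p̂_st = Σ W_h p̂_h = (1600·0.455 + 2800·0.083 + 5900·0.848 + 2200·0.478)/12500 = 0.56122

p̂_st ≈ 0.5612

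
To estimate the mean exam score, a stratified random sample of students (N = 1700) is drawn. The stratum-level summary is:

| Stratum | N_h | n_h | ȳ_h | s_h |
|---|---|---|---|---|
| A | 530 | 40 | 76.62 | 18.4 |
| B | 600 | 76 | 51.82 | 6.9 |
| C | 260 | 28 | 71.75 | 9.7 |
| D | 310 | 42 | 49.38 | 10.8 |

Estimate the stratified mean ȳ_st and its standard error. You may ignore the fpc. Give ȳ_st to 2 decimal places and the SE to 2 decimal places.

ȳ_st ≈ 62.15, SE ≈ 1.04

ȳ_st = Σ W_h ȳ_h = (530·76.62 + 600·51.82 + 260·71.75 + 310·49.38)/1700 = 62.15494
V̂(ȳ_st) = Σ W_h² s_h²/n_h, with W_h = N_h/N and N = 1700:
  stratum A: (530/1700)²·18.4²/40 = 0.822677
  stratum B: (600/1700)²·6.9²/76 = 0.078035
  stratum C: (260/1700)²·9.7²/28 = 0.0786021
  stratum D: (310/1700)²·10.8²/42 = 0.0923472
V̂(ȳ_st) = 1.07166
SE(ȳ_st) = √1.07166 = 1.03521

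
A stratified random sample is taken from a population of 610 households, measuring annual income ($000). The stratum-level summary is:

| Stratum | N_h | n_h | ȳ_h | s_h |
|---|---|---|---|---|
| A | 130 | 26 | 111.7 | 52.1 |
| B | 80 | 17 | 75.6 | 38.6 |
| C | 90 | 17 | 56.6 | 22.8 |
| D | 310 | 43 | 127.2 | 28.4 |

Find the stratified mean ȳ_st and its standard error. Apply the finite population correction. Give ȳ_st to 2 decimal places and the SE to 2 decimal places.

ȳ_st ≈ 106.71, SE ≈ 3.11

ȳ_st = Σ W_h ȳ_h = (130·111.7 + 80·75.6 + 90·56.6 + 310·127.2)/610 = 106.71311
V̂(ȳ_st) = Σ W_h² (1 − n_h/N_h) s_h²/n_h, with W_h = N_h/N and N = 610:
  stratum A: (130/610)²·(1 − 26/130)·52.1²/26 = 3.79332
  stratum B: (80/610)²·(1 − 17/80)·38.6²/17 = 1.18713
  stratum C: (90/610)²·(1 − 17/90)·22.8²/17 = 0.539916
  stratum D: (310/610)²·(1 − 43/310)·28.4²/43 = 4.17236
V̂(ȳ_st) = 9.69272
SE(ȳ_st) = √9.69272 = 3.11331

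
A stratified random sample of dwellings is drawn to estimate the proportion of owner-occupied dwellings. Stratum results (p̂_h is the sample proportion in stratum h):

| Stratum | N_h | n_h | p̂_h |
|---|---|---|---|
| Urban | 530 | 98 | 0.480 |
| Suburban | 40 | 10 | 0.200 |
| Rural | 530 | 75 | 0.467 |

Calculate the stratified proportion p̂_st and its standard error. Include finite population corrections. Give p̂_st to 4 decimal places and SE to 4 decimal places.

p̂_st ≈ 0.4636, SE ≈ 0.0343

N = 1100; stratum weights W_h = N_h/N.
p̂_st = Σ W_h p̂_h = (530·0.480 + 40·0.200 + 530·0.467)/1100 = 0.46355
V̂(p̂_st) = Σ W_h² (1 − n_h/N_h) p̂_h(1−p̂_h)/(n_h−1):
  stratum Urban: (530/1100)²·(1 − 98/530)·0.480·0.520/97 = 0.000486908
  stratum Suburban: (40/1100)²·(1 − 10/40)·0.200·0.800/9 = 1.76309e-05
  stratum Rural: (530/1100)²·(1 − 75/530)·0.467·0.533/74 = 0.00067037
V̂(p̂_st) = 0.00117491; SE = √V̂ = 0.0342769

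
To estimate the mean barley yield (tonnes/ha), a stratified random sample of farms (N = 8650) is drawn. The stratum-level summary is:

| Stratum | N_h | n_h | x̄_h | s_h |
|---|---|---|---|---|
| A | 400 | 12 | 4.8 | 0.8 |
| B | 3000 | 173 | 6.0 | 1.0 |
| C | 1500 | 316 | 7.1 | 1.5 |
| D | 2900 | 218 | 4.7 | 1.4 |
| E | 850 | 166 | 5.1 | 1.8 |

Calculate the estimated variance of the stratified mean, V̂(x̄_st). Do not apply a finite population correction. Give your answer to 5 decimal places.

V̂(x̄_st) ≈ 0.00222

V̂(x̄_st) = Σ W_h² s_h²/n_h, with W_h = N_h/N and N = 8650:
  stratum A: (400/8650)²·0.8²/12 = 0.000114048
  stratum B: (3000/8650)²·1.0²/173 = 0.000695287
  stratum C: (1500/8650)²·1.5²/316 = 0.000214114
  stratum D: (2900/8650)²·1.4²/218 = 0.00101056
  stratum E: (850/8650)²·1.8²/166 = 0.00018847
V̂(x̄_st) = 0.00222248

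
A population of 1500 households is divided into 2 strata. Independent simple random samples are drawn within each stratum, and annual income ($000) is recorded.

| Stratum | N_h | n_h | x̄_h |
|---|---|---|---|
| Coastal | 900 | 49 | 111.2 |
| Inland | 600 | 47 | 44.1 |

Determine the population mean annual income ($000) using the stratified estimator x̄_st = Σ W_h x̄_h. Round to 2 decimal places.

x̄_st ≈ 84.36

N = Σ N_h = 1500. Stratum weights W_h = N_h/N.
x̄_st = (900·111.2 + 600·44.1) / 1500 = 84.3600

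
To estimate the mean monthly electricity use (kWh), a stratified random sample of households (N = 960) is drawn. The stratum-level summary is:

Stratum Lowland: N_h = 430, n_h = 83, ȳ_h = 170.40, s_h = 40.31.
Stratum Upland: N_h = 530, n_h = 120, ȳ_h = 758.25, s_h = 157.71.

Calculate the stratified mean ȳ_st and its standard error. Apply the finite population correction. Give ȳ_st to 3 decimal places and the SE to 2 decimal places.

ȳ_st = Σ W_h ȳ_h = (430·170.40 + 530·758.25)/960 = 494.94219
V̂(ȳ_st) = Σ W_h² (1 − n_h/N_h) s_h²/n_h, with W_h = N_h/N and N = 960:
  stratum Lowland: (430/960)²·(1 − 83/430)·40.31²/83 = 3.16959
  stratum Upland: (530/960)²·(1 − 120/530)·157.71²/120 = 48.8714
V̂(ȳ_st) = 52.041
SE(ȳ_st) = √52.041 = 7.21394

ȳ_st ≈ 494.942, SE ≈ 7.21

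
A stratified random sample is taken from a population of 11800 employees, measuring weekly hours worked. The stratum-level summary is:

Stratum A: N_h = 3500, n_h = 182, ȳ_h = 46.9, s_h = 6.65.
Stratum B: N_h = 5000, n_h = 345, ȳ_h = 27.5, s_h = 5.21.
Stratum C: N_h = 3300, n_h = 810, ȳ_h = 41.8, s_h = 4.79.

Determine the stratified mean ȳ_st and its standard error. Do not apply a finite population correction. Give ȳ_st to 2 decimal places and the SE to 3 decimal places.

ȳ_st = Σ W_h ȳ_h = (3500·46.9 + 5000·27.5 + 3300·41.8)/11800 = 37.25339
V̂(ȳ_st) = Σ W_h² s_h²/n_h, with W_h = N_h/N and N = 11800:
  stratum A: (3500/11800)²·6.65²/182 = 0.0213769
  stratum B: (5000/11800)²·5.21²/345 = 0.0141264
  stratum C: (3300/11800)²·4.79²/810 = 0.00221539
V̂(ȳ_st) = 0.0377187
SE(ȳ_st) = √0.0377187 = 0.194213

ȳ_st ≈ 37.25, SE ≈ 0.194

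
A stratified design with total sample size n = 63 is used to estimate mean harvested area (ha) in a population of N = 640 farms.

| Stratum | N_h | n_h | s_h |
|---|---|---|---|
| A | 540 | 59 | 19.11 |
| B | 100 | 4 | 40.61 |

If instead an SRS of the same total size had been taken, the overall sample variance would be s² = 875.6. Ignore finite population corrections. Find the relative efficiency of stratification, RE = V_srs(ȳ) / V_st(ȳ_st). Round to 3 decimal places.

RE ≈ 0.960

V̂(ȳ_st) = Σ W_h² s_h²/n_h, with W_h = N_h/N and N = 640:
  stratum A: (540/640)²·19.11²/59 = 4.40653
  stratum B: (100/640)²·40.61²/4 = 10.0657
V_st = 14.4723
V_srs = s²/n = 875.6/63 = 13.8984
Relative efficiency = V_srs / V_st = 13.8984/14.4723 = 0.9603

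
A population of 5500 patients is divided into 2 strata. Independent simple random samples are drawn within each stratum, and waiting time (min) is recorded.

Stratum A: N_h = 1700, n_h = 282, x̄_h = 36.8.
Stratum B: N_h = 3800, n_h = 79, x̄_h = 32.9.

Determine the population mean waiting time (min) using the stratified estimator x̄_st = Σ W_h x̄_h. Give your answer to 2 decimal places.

N = Σ N_h = 5500. Stratum weights W_h = N_h/N.
x̄_st = (1700·36.8 + 3800·32.9) / 5500 = 34.1055

x̄_st ≈ 34.11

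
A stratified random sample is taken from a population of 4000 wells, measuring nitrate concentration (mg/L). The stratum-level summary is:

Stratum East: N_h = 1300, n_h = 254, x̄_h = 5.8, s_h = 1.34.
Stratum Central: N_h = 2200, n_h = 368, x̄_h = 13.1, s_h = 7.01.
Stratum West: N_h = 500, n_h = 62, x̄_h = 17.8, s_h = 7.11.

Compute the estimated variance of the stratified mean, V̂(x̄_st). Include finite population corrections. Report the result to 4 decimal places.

V̂(x̄_st) ≈ 0.0454

V̂(x̄_st) = Σ W_h² (1 − n_h/N_h) s_h²/n_h, with W_h = N_h/N and N = 4000:
  stratum East: (1300/4000)²·(1 − 254/1300)·1.34²/254 = 0.000600801
  stratum Central: (2200/4000)²·(1 − 368/2200)·7.01²/368 = 0.0336369
  stratum West: (500/4000)²·(1 − 62/500)·7.11²/62 = 0.0111602
V̂(x̄_st) = 0.0453979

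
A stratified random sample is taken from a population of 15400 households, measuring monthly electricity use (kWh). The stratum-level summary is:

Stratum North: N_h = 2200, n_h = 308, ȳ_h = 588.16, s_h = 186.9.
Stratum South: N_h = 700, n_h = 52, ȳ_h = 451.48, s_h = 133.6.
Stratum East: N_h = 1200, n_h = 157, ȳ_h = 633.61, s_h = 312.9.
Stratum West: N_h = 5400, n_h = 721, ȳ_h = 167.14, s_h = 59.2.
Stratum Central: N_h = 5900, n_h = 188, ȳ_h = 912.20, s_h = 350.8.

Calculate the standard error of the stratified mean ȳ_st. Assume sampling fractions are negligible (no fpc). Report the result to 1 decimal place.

SE(ȳ_st) ≈ 10.2

V̂(ȳ_st) = Σ W_h² s_h²/n_h, with W_h = N_h/N and N = 15400:
  stratum North: (2200/15400)²·186.9²/308 = 2.31458
  stratum South: (700/15400)²·133.6²/52 = 0.709193
  stratum East: (1200/15400)²·312.9²/157 = 3.78645
  stratum West: (5400/15400)²·59.2²/721 = 0.59766
  stratum Central: (5900/15400)²·350.8²/188 = 96.078
V̂(ȳ_st) = 103.486
SE(ȳ_st) = √103.486 = 10.1728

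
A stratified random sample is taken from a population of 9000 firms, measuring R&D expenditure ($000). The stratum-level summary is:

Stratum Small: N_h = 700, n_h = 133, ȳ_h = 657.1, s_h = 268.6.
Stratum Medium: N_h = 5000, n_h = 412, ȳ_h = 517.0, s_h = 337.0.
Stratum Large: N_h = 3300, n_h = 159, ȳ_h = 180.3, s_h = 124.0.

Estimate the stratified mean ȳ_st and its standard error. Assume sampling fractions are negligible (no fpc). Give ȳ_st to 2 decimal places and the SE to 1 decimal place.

ȳ_st = Σ W_h ȳ_h = (700·657.1 + 5000·517.0 + 3300·180.3)/9000 = 404.44000
V̂(ȳ_st) = Σ W_h² s_h²/n_h, with W_h = N_h/N and N = 9000:
  stratum Small: (700/9000)²·268.6²/133 = 3.28149
  stratum Medium: (5000/9000)²·337.0²/412 = 85.0781
  stratum Large: (3300/9000)²·124.0²/159 = 13.0014
V̂(ȳ_st) = 101.361
SE(ȳ_st) = √101.361 = 10.0678

ȳ_st ≈ 404.44, SE ≈ 10.1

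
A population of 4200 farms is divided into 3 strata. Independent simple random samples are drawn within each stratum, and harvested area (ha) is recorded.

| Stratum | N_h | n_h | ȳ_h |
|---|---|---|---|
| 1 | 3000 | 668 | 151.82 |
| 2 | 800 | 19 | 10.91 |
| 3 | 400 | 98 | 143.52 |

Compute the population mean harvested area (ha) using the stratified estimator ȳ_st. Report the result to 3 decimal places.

N = Σ N_h = 4200. Stratum weights W_h = N_h/N.
ȳ_st = (3000·151.82 + 800·10.91 + 400·143.52) / 4200 = 124.18952

ȳ_st ≈ 124.190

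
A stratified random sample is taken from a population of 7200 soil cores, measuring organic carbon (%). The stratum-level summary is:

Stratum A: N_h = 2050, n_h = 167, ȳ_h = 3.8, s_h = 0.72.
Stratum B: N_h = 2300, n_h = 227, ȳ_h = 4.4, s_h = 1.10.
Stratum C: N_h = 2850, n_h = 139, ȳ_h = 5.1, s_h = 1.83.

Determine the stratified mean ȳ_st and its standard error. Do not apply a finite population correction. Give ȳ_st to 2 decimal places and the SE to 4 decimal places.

ȳ_st ≈ 4.51, SE ≈ 0.0676

ȳ_st = Σ W_h ȳ_h = (2050·3.8 + 2300·4.4 + 2850·5.1)/7200 = 4.50625
V̂(ȳ_st) = Σ W_h² s_h²/n_h, with W_h = N_h/N and N = 7200:
  stratum A: (2050/7200)²·0.72²/167 = 0.000251647
  stratum B: (2300/7200)²·1.10²/227 = 0.000543939
  stratum C: (2850/7200)²·1.83²/139 = 0.00377496
V̂(ȳ_st) = 0.00457054
SE(ȳ_st) = √0.00457054 = 0.0676058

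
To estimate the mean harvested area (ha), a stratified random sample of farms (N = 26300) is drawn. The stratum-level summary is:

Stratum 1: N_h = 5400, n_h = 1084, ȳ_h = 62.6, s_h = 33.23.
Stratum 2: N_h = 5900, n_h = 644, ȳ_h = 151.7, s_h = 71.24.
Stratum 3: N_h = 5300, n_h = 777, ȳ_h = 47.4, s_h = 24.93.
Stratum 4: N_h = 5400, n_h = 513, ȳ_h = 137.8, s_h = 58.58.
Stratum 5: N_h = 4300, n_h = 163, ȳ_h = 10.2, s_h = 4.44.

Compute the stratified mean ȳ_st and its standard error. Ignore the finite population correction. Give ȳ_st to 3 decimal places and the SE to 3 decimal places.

ȳ_st = Σ W_h ȳ_h = (5400·62.6 + 5900·151.7 + 5300·47.4 + 5400·137.8 + 4300·10.2)/26300 = 86.39810
V̂(ȳ_st) = Σ W_h² s_h²/n_h, with W_h = N_h/N and N = 26300:
  stratum 1: (5400/26300)²·33.23²/1084 = 0.0429445
  stratum 2: (5900/26300)²·71.24²/644 = 0.396602
  stratum 3: (5300/26300)²·24.93²/777 = 0.0324836
  stratum 4: (5400/26300)²·58.58²/513 = 0.282005
  stratum 5: (4300/26300)²·4.44²/163 = 0.00323299
V̂(ȳ_st) = 0.757268
SE(ȳ_st) = √0.757268 = 0.870211

ȳ_st ≈ 86.398, SE ≈ 0.870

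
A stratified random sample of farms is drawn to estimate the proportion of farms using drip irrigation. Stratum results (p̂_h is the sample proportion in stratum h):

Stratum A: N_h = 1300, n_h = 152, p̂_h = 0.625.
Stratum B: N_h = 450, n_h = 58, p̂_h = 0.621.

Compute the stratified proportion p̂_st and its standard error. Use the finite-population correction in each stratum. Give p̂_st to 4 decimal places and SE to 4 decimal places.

N = 1750; stratum weights W_h = N_h/N.
p̂_st = Σ W_h p̂_h = (1300·0.625 + 450·0.621)/1750 = 0.62397
V̂(p̂_st) = Σ W_h² (1 − n_h/N_h) p̂_h(1−p̂_h)/(n_h−1):
  stratum A: (1300/1750)²·(1 − 152/1300)·0.625·0.375/151 = 0.000756386
  stratum B: (450/1750)²·(1 − 58/450)·0.621·0.379/57 = 0.000237836
V̂(p̂_st) = 0.000994222; SE = √V̂ = 0.0315313

p̂_st ≈ 0.6240, SE ≈ 0.0315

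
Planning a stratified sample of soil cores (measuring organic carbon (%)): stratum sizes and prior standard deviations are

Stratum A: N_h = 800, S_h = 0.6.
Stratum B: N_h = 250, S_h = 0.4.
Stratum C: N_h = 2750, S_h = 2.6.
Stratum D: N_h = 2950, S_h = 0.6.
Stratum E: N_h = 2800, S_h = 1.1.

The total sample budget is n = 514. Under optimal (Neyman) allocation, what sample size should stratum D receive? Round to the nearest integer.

Neyman allocation: n_h = n · N_h S_h / Σ N_i S_i, with n = 514.
  stratum A: N_h·S_h = 800·0.6 = 480.00
  stratum B: N_h·S_h = 250·0.4 = 100.00
  stratum C: N_h·S_h = 2750·2.6 = 7150.00
  stratum D: N_h·S_h = 2950·0.6 = 1770.00
  stratum E: N_h·S_h = 2800·1.1 = 3080.00
Σ N_h S_h = 12580.00
n for stratum D = 514·1770.00/12580.00 = 72.320 → 72

72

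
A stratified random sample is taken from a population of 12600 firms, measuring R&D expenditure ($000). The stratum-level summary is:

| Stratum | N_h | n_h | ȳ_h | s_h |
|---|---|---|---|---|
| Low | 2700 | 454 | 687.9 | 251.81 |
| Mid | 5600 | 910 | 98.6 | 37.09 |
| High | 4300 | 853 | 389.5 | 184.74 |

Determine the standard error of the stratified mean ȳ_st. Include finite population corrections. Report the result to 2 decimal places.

V̂(ȳ_st) = Σ W_h² (1 − n_h/N_h) s_h²/n_h, with W_h = N_h/N and N = 12600:
  stratum Low: (2700/12600)²·(1 − 454/2700)·251.81²/454 = 5.33485
  stratum Mid: (5600/12600)²·(1 − 910/5600)·37.09²/910 = 0.250088
  stratum High: (4300/12600)²·(1 − 853/4300)·184.74²/853 = 3.73544
V̂(ȳ_st) = 9.32038
SE(ȳ_st) = √9.32038 = 3.05293

SE(ȳ_st) ≈ 3.05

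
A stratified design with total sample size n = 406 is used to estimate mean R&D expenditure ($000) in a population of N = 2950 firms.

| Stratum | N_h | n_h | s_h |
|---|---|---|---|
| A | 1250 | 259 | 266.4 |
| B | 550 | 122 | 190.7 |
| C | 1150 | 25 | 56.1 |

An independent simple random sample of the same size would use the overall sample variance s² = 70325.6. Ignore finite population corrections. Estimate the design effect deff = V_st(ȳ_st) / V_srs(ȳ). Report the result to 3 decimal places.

deff ≈ 0.454

V̂(ȳ_st) = Σ W_h² s_h²/n_h, with W_h = N_h/N and N = 2950:
  stratum A: (1250/2950)²·266.4²/259 = 49.1977
  stratum B: (550/2950)²·190.7²/122 = 10.3615
  stratum C: (1150/2950)²·56.1²/25 = 19.131
V_st = 78.6902
V_srs = s²/n = 70325.6/406 = 173.216
deff = V_st / V_srs = 78.6902/173.216 = 0.4543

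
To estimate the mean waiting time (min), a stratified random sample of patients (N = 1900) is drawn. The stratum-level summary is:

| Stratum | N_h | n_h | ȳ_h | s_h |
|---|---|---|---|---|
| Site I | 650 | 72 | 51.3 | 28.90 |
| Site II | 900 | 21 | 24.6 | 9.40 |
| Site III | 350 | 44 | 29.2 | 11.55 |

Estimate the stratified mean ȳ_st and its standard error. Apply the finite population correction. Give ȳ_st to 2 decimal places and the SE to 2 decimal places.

ȳ_st = Σ W_h ȳ_h = (650·51.3 + 900·24.6 + 350·29.2)/1900 = 34.58158
V̂(ȳ_st) = Σ W_h² (1 − n_h/N_h) s_h²/n_h, with W_h = N_h/N and N = 1900:
  stratum Site I: (650/1900)²·(1 − 72/650)·28.90²/72 = 1.20725
  stratum Site II: (900/1900)²·(1 − 21/900)·9.40²/21 = 0.922063
  stratum Site III: (350/1900)²·(1 − 44/350)·11.55²/44 = 0.0899484
V̂(ȳ_st) = 2.21926
SE(ȳ_st) = √2.21926 = 1.48972

ȳ_st ≈ 34.58, SE ≈ 1.49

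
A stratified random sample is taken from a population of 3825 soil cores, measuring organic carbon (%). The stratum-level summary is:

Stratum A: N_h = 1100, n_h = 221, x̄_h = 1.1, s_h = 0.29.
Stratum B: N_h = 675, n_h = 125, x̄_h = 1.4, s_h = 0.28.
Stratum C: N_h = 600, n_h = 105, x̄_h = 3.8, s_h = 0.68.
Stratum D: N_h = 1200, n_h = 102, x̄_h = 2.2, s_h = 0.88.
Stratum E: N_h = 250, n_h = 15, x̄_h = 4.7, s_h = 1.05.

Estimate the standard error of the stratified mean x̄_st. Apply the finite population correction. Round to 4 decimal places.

SE(x̄_st) ≈ 0.0333

V̂(x̄_st) = Σ W_h² (1 − n_h/N_h) s_h²/n_h, with W_h = N_h/N and N = 3825:
  stratum A: (1100/3825)²·(1 − 221/1100)·0.29²/221 = 2.51491e-05
  stratum B: (675/3825)²·(1 − 125/675)·0.28²/125 = 1.59151e-05
  stratum C: (600/3825)²·(1 − 105/600)·0.68²/105 = 8.93968e-05
  stratum D: (1200/3825)²·(1 − 102/1200)·0.88²/102 = 0.000683732
  stratum E: (250/3825)²·(1 − 15/250)·1.05²/15 = 0.000295143
V̂(x̄_st) = 0.00110934
SE(x̄_st) = √0.00110934 = 0.0333067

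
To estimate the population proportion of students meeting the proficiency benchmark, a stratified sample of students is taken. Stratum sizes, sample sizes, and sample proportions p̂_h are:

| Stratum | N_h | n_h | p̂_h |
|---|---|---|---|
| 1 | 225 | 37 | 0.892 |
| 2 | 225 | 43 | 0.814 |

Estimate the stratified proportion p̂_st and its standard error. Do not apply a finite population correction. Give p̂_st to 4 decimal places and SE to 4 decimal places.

p̂_st ≈ 0.8530, SE ≈ 0.0396

N = 450; stratum weights W_h = N_h/N.
p̂_st = Σ W_h p̂_h = (225·0.892 + 225·0.814)/450 = 0.85300
V̂(p̂_st) = Σ W_h² p̂_h(1−p̂_h)/(n_h−1):
  stratum 1: (225/450)²·0.892·0.108/36 = 0.000669
  stratum 2: (225/450)²·0.814·0.186/42 = 0.000901214
V̂(p̂_st) = 0.00157021; SE = √V̂ = 0.0396259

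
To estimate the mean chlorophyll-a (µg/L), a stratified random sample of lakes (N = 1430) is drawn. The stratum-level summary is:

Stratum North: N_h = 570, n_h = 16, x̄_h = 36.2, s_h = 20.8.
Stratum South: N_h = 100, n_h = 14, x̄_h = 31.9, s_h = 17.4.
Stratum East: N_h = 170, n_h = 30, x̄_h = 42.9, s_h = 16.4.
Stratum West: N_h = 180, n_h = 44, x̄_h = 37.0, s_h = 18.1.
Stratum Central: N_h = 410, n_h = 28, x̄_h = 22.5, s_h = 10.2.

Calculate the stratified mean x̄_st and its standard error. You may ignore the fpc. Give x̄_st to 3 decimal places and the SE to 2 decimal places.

x̄_st ≈ 32.869, SE ≈ 2.23

x̄_st = Σ W_h x̄_h = (570·36.2 + 100·31.9 + 170·42.9 + 180·37.0 + 410·22.5)/1430 = 32.86853
V̂(x̄_st) = Σ W_h² s_h²/n_h, with W_h = N_h/N and N = 1430:
  stratum North: (570/1430)²·20.8²/16 = 4.2962
  stratum South: (100/1430)²·17.4²/14 = 0.105754
  stratum East: (170/1430)²·16.4²/30 = 0.126705
  stratum West: (180/1430)²·18.1²/44 = 0.117972
  stratum Central: (410/1430)²·10.2²/28 = 0.305448
V̂(x̄_st) = 4.95208
SE(x̄_st) = √4.95208 = 2.22533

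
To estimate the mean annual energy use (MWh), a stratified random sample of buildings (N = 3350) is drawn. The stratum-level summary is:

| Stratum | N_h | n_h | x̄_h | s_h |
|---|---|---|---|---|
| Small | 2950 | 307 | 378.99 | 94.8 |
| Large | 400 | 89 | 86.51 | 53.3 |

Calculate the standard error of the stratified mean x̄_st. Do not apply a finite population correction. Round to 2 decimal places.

SE(x̄_st) ≈ 4.81

V̂(x̄_st) = Σ W_h² s_h²/n_h, with W_h = N_h/N and N = 3350:
  stratum Small: (2950/3350)²·94.8²/307 = 22.7004
  stratum Large: (400/3350)²·53.3²/89 = 0.455087
V̂(x̄_st) = 23.1554
SE(x̄_st) = √23.1554 = 4.81201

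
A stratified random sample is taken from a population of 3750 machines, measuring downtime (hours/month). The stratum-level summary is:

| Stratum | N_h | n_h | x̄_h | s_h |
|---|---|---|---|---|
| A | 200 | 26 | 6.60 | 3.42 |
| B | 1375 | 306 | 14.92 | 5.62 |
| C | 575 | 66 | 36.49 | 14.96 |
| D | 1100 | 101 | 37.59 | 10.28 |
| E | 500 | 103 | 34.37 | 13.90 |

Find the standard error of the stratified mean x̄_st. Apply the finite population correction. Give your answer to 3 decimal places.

SE(x̄_st) ≈ 0.437

V̂(x̄_st) = Σ W_h² (1 − n_h/N_h) s_h²/n_h, with W_h = N_h/N and N = 3750:
  stratum A: (200/3750)²·(1 − 26/200)·3.42²/26 = 0.00111326
  stratum B: (1375/3750)²·(1 − 306/1375)·5.62²/306 = 0.0107887
  stratum C: (575/3750)²·(1 − 66/575)·14.96²/66 = 0.0705736
  stratum D: (1100/3750)²·(1 − 101/1100)·10.28²/101 = 0.0817637
  stratum E: (500/3750)²·(1 − 103/500)·13.90²/103 = 0.0264783
V̂(x̄_st) = 0.190718
SE(x̄_st) = √0.190718 = 0.436712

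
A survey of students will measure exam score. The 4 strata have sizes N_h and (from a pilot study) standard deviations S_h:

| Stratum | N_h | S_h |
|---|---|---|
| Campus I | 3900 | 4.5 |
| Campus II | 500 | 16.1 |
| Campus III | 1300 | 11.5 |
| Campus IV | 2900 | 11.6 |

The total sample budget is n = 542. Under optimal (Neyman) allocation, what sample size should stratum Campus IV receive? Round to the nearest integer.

246

Neyman allocation: n_h = n · N_h S_h / Σ N_i S_i, with n = 542.
  stratum Campus I: N_h·S_h = 3900·4.5 = 17550.00
  stratum Campus II: N_h·S_h = 500·16.1 = 8050.00
  stratum Campus III: N_h·S_h = 1300·11.5 = 14950.00
  stratum Campus IV: N_h·S_h = 2900·11.6 = 33640.00
Σ N_h S_h = 74190.00
n for stratum Campus IV = 542·33640.00/74190.00 = 245.759 → 246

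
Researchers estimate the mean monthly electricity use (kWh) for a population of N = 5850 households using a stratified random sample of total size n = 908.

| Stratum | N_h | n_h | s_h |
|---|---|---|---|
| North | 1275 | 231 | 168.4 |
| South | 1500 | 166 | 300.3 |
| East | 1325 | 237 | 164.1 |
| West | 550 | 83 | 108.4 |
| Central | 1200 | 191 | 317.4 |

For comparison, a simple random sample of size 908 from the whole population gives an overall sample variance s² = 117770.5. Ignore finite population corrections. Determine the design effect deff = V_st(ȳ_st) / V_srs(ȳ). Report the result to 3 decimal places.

V̂(ȳ_st) = Σ W_h² s_h²/n_h, with W_h = N_h/N and N = 5850:
  stratum North: (1275/5850)²·168.4²/231 = 5.83151
  stratum South: (1500/5850)²·300.3²/166 = 35.7169
  stratum East: (1325/5850)²·164.1²/237 = 5.82893
  stratum West: (550/5850)²·108.4²/83 = 1.25139
  stratum Central: (1200/5850)²·317.4²/191 = 22.1938
V_st = 70.8225
V_srs = s²/n = 117770.5/908 = 129.703
deff = V_st / V_srs = 70.8225/129.703 = 0.5460

deff ≈ 0.546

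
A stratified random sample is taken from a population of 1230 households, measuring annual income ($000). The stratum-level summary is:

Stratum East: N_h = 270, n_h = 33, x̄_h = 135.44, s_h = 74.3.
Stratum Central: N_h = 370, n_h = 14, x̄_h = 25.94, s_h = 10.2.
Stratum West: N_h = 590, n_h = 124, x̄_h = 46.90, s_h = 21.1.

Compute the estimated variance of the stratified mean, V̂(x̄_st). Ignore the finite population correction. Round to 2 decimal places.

V̂(x̄_st) ≈ 9.56

V̂(x̄_st) = Σ W_h² s_h²/n_h, with W_h = N_h/N and N = 1230:
  stratum East: (270/1230)²·74.3²/33 = 8.06085
  stratum Central: (370/1230)²·10.2²/14 = 0.672459
  stratum West: (590/1230)²·21.1²/124 = 0.826108
V̂(x̄_st) = 9.55942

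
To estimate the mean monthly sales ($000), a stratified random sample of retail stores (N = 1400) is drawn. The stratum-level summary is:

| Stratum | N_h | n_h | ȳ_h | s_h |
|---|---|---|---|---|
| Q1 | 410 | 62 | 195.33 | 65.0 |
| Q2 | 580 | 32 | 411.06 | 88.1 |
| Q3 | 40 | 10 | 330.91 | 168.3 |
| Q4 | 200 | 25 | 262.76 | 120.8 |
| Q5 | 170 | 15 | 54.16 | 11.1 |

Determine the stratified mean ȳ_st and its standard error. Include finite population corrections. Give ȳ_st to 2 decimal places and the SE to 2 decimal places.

ȳ_st ≈ 281.07, SE ≈ 7.52

ȳ_st = Σ W_h ȳ_h = (410·195.33 + 580·411.06 + 40·330.91 + 200·262.76 + 170·54.16)/1400 = 281.06836
V̂(ȳ_st) = Σ W_h² (1 − n_h/N_h) s_h²/n_h, with W_h = N_h/N and N = 1400:
  stratum Q1: (410/1400)²·(1 − 62/410)·65.0²/62 = 4.96069
  stratum Q2: (580/1400)²·(1 − 32/580)·88.1²/32 = 39.3328
  stratum Q3: (40/1400)²·(1 − 10/40)·168.3²/10 = 1.73418
  stratum Q4: (200/1400)²·(1 − 25/200)·120.8²/25 = 10.4233
  stratum Q5: (170/1400)²·(1 − 15/170)·11.1²/15 = 0.110428
V̂(ȳ_st) = 56.5614
SE(ȳ_st) = √56.5614 = 7.52073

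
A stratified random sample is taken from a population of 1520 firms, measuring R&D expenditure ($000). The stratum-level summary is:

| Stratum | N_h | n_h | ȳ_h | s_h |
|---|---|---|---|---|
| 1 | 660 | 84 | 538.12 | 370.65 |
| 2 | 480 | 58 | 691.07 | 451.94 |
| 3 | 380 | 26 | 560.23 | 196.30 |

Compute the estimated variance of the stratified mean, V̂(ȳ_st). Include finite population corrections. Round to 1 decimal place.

V̂(ȳ_st) = Σ W_h² (1 − n_h/N_h) s_h²/n_h, with W_h = N_h/N and N = 1520:
  stratum 1: (660/1520)²·(1 − 84/660)·370.65²/84 = 269.109
  stratum 2: (480/1520)²·(1 − 58/480)·451.94²/58 = 308.745
  stratum 3: (380/1520)²·(1 − 26/380)·196.30²/26 = 86.2913
V̂(ȳ_st) = 664.145

V̂(ȳ_st) ≈ 664.1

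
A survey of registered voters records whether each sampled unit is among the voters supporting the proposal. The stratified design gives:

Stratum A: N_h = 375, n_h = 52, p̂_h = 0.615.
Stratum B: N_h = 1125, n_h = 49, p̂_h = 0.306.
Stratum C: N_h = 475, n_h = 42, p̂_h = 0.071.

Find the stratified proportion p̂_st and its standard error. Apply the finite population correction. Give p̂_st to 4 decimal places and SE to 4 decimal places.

p̂_st ≈ 0.3082, SE ≈ 0.0400

N = 1975; stratum weights W_h = N_h/N.
p̂_st = Σ W_h p̂_h = (375·0.615 + 1125·0.306 + 475·0.071)/1975 = 0.30815
V̂(p̂_st) = Σ W_h² (1 − n_h/N_h) p̂_h(1−p̂_h)/(n_h−1):
  stratum A: (375/1975)²·(1 − 52/375)·0.615·0.385/51 = 0.000144167
  stratum B: (1125/1975)²·(1 − 49/1125)·0.306·0.694/48 = 0.001373
  stratum C: (475/1975)²·(1 − 42/475)·0.071·0.929/41 = 8.48277e-05
V̂(p̂_st) = 0.00160199; SE = √V̂ = 0.0400249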